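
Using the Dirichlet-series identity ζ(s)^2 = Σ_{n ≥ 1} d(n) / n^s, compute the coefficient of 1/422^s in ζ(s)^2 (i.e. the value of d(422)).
d(422) = 4

ζ(s)^2 = (Σ 1/m^s)(Σ 1/k^s). The coefficient of 1/n^s in the product is the number of ordered pairs (m, k) with mk = n, which equals d(n). For n = 422, divisors are [1, 2, 211, 422], so d(422) = 4.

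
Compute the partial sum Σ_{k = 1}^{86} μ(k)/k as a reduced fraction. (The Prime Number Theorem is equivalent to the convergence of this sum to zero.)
Σ μ(k)/k = -153455160386518164226759349787/89021505229758617118541339330930

Values of μ(k) for 1 ≤ k ≤ 86: μ(1) = 1, μ(2) = -1, μ(3) = -1, μ(5) = -1, μ(6) = 1, μ(7) = -1, μ(10) = 1, μ(11) = -1, μ(13) = -1, μ(14) = 1, μ(15) = 1, μ(17) = -1, μ(19) = -1, μ(21) = 1, μ(22) = 1, μ(23) = -1, μ(26) = 1, μ(29) = -1, μ(30) = -1, μ(31) = -1, μ(33) = 1, μ(34) = 1, μ(35) = 1, μ(37) = -1, μ(38) = 1, μ(39) = 1, μ(41) = -1, μ(42) = -1, μ(43) = -1, μ(46) = 1, μ(47) = -1, μ(51) = 1, μ(53) = -1, μ(55) = 1, μ(57) = 1, μ(58) = 1, μ(59) = -1, μ(61) = -1, μ(62) = 1, μ(65) = 1, μ(66) = -1, μ(67) = -1, μ(69) = 1, μ(70) = -1, μ(71) = -1, μ(73) = -1, μ(74) = 1, μ(77) = 1, μ(78) = -1, μ(79) = -1, μ(82) = 1, μ(83) = -1, μ(85) = 1, μ(86) = 1, with μ = 0 on non-squarefree integers. Summing μ(k)/k for k where μ(k) ≠ 0 gives -153455160386518164226759349787/89021505229758617118541339330930 ≈ -0.0017. (PNT ⟺ this sum → 0 as n → ∞.)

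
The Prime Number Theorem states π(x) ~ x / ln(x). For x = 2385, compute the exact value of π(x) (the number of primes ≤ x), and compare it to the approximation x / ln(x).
π(2385) = 354;  x/ln(x) ≈ 306.68;  relative error ≈ 13.37%.

Directly count primes up to 2385: π(2385) = 354. The PNT approximation gives 2385/ln(2385) ≈ 2385/7.77695 ≈ 306.68. Relative error (π(x) − x/ln(x)) / π(x) ≈ 13.37%; the approximation is known to undercount slightly (Li(x) is a better estimate).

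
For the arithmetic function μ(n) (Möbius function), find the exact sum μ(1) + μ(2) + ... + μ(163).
Σ_{n ≤ 163} μ(n) = 0

Compute μ(n) for each 1 ≤ n ≤ 163: μ(1) = 1, μ(2) = -1, μ(3) = -1, μ(4) = 0, μ(5) = -1, μ(6) = 1, μ(7) = -1, μ(8) = 0, μ(9) = 0, μ(10) = 1, μ(11) = -1, μ(12) = 0, μ(13) = -1, μ(14) = 1, μ(15) = 1, μ(16) = 0, μ(17) = -1, μ(18) = 0, μ(19) = -1, μ(20) = 0, μ(21) = 1, μ(22) = 1, μ(23) = -1, μ(24) = 0, μ(25) = 0, μ(26) = 1, μ(27) = 0, μ(28) = 0, μ(29) = -1, μ(30) = -1, μ(31) = -1, μ(32) = 0, μ(33) = 1, μ(34) = 1, μ(35) = 1, μ(36) = 0, μ(37) = -1, μ(38) = 1, μ(39) = 1, μ(40) = 0, μ(41) = -1, μ(42) = -1, μ(43) = -1, μ(44) = 0, μ(45) = 0, μ(46) = 1, μ(47) = -1, μ(48) = 0, μ(49) = 0, μ(50) = 0, μ(51) = 1, μ(52) = 0, μ(53) = -1, μ(54) = 0, μ(55) = 1, μ(56) = 0, μ(57) = 1, μ(58) = 1, μ(59) = -1, μ(60) = 0, μ(61) = -1, μ(62) = 1, μ(63) = 0, μ(64) = 0, μ(65) = 1, μ(66) = -1, μ(67) = -1, μ(68) = 0, μ(69) = 1, μ(70) = -1, μ(71) = -1, μ(72) = 0, μ(73) = -1, μ(74) = 1, μ(75) = 0, μ(76) = 0, μ(77) = 1, μ(78) = -1, μ(79) = -1, μ(80) = 0, μ(81) = 0, μ(82) = 1, μ(83) = -1, μ(84) = 0, μ(85) = 1, μ(86) = 1, μ(87) = 1, μ(88) = 0, μ(89) = -1, μ(90) = 0, μ(91) = 1, μ(92) = 0, μ(93) = 1, μ(94) = 1, μ(95) = 1, μ(96) = 0, μ(97) = -1, μ(98) = 0, μ(99) = 0, μ(100) = 0, μ(101) = -1, μ(102) = -1, μ(103) = -1, μ(104) = 0, μ(105) = -1, μ(106) = 1, μ(107) = -1, μ(108) = 0, μ(109) = -1, μ(110) = -1, μ(111) = 1, μ(112) = 0, μ(113) = -1, μ(114) = -1, μ(115) = 1, μ(116) = 0, μ(117) = 0, μ(118) = 1, μ(119) = 1, μ(120) = 0, μ(121) = 0, μ(122) = 1, μ(123) = 1, μ(124) = 0, μ(125) = 0, μ(126) = 0, μ(127) = -1, μ(128) = 0, μ(129) = 1, μ(130) = -1, μ(131) = -1, μ(132) = 0, μ(133) = 1, μ(134) = 1, μ(135) = 0, μ(136) = 0, μ(137) = -1, μ(138) = -1, μ(139) = -1, μ(140) = 0, μ(141) = 1, μ(142) = 1, μ(143) = 1, μ(144) = 0, μ(145) = 1, μ(146) = 1, μ(147) = 0, μ(148) = 0, μ(149) = -1, μ(150) = 0, μ(151) = -1, μ(152) = 0, μ(153) = 0, μ(154) = -1, μ(155) = 1, μ(156) = 0, μ(157) = -1, μ(158) = 1, μ(159) = 1, μ(160) = 0, μ(161) = 1, μ(162) = 0, μ(163) = -1. Summing all 163 values: 0. (Mertens function M(x) = Σ_{n ≤ x} μ(n); on average M(x) should be small (PNT ⟺ M(x) = o(x)).)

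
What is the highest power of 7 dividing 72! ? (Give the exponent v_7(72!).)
v_7(72!) = 11

Legendre's formula: v_p(n!) = Σ_{k ≥ 1} ⌊n / p^k⌋. For p = 7, n = 72, the terms are:
  ⌊72/7^1⌋ = ⌊72/7⌋ = 10
  ⌊72/7^2⌋ = ⌊72/49⌋ = 1
(the next term ⌊72/7^3⌋ = 0, terminating the sum). Summing: v_7(72!) = 10 + 1 = 11.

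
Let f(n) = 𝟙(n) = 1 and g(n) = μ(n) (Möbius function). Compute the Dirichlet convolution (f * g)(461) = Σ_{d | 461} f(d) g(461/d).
(𝟙 * μ)(461) = 0

Divisors of 461: [1, 461]. For each d | 461:
  d = 1: 𝟙(1) · μ(461/1) = 1 · -1 = -1
  d = 461: 𝟙(461) · μ(461/461) = 1 · 1 = 1
Summing: (𝟙 * μ)(461) = -1 + 1 = 0.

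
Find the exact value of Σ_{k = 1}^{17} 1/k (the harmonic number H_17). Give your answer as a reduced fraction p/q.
H_17 = 42142223/12252240

Direct summation: H_17 = 1 + 1/2 + ... + 1/17. The least common denominator is lcm(1, ..., 17) = 12252240; over this denominator the numerator is 12252240 + 6126120 + 4084080 + 3063060 + 2450448 + 2042040 + 1750320 + 1531530 + 1361360 + 1225224 + 1113840 + 1021020 + 942480 + 875160 + 816816 + 765765 + 720720 = 42142223, so H_17 = 42142223/12252240 (already in lowest terms) ≈ 3.43955. (The PNT-adjacent estimate ln(17) + γ ≈ 3.41043 matches within O(1/n).)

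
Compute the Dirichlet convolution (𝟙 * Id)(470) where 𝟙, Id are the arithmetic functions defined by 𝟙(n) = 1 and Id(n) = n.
(𝟙 * Id)(470) = 864

Divisors of 470: [1, 2, 5, 10, 47, 94, 235, 470]. For each d | 470:
  d = 1: 𝟙(1) · Id(470/1) = 1 · 470 = 470
  d = 2: 𝟙(2) · Id(470/2) = 1 · 235 = 235
  d = 5: 𝟙(5) · Id(470/5) = 1 · 94 = 94
  d = 10: 𝟙(10) · Id(470/10) = 1 · 47 = 47
  d = 47: 𝟙(47) · Id(470/47) = 1 · 10 = 10
  d = 94: 𝟙(94) · Id(470/94) = 1 · 5 = 5
  d = 235: 𝟙(235) · Id(470/235) = 1 · 2 = 2
  d = 470: 𝟙(470) · Id(470/470) = 1 · 1 = 1
Summing: (𝟙 * Id)(470) = 470 + 235 + 94 + 47 + 10 + 5 + 2 + 1 = 864.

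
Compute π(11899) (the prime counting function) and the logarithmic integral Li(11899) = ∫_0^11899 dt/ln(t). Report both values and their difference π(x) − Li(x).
π(11899) = 1425;  Li(11899) ≈ 1450.34;  π(x) − Li(x) ≈ -25.34.

Direct count of primes ≤ 11899 gives π(11899) = 1425. Numerical evaluation of the logarithmic integral gives Li(11899) ≈ 1450.34. The difference π(x) − Li(x) ≈ -25.34 is typically negative for small/moderate x (Li(x) overestimates), though Littlewood's theorem shows this sign changes infinitely often.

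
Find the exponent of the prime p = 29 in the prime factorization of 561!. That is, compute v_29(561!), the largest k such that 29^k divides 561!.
v_29(561!) = 19

Legendre's formula: v_p(n!) = Σ_{k ≥ 1} ⌊n / p^k⌋. For p = 29, n = 561, the terms are:
  ⌊561/29^1⌋ = ⌊561/29⌋ = 19
(the next term ⌊561/29^2⌋ = 0, terminating the sum). Summing: v_29(561!) = 19 = 19.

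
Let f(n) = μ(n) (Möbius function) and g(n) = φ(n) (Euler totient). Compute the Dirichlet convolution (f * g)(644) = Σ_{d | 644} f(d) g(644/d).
(μ * φ)(644) = 105

Divisors of 644: [1, 2, 4, 7, 14, 23, 28, 46, 92, 161, 322, 644]. For each d | 644:
  d = 1: μ(1) · φ(644/1) = 1 · 264 = 264
  d = 2: μ(2) · φ(644/2) = -1 · 132 = -132
  d = 4: μ(4) · φ(644/4) = 0 · 132 = 0
  d = 7: μ(7) · φ(644/7) = -1 · 44 = -44
  d = 14: μ(14) · φ(644/14) = 1 · 22 = 22
  d = 23: μ(23) · φ(644/23) = -1 · 12 = -12
  d = 28: μ(28) · φ(644/28) = 0 · 22 = 0
  d = 46: μ(46) · φ(644/46) = 1 · 6 = 6
  d = 92: μ(92) · φ(644/92) = 0 · 6 = 0
  d = 161: μ(161) · φ(644/161) = 1 · 2 = 2
  d = 322: μ(322) · φ(644/322) = -1 · 1 = -1
  d = 644: μ(644) · φ(644/644) = 0 · 1 = 0
Summing: (μ * φ)(644) = 264 + -132 + 0 + -44 + 22 + -12 + 0 + 6 + 0 + 2 + -1 + 0 = 105.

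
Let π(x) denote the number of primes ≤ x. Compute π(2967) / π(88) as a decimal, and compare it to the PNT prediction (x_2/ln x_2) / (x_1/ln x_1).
π(2967)/π(88) = 427/23 ≈ 18.5652;  PNT prediction ≈ 18.8808.

π(88) = 23 and π(2967) = 427, so π(2967)/π(88) ≈ 18.5652. The PNT-predicted ratio is (2967/ln(2967)) / (88/ln(88)) ≈ 18.8808. The two agree to within a few percent, as expected.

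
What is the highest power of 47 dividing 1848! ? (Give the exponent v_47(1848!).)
v_47(1848!) = 39

Legendre's formula: v_p(n!) = Σ_{k ≥ 1} ⌊n / p^k⌋. For p = 47, n = 1848, the terms are:
  ⌊1848/47^1⌋ = ⌊1848/47⌋ = 39
(the next term ⌊1848/47^2⌋ = 0, terminating the sum). Summing: v_47(1848!) = 39 = 39.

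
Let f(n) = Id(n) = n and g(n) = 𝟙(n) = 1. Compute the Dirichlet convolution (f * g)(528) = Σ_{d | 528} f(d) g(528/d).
(Id * 𝟙)(528) = 1488

Divisors of 528: [1, 2, 3, 4, 6, 8, 11, 12, 16, 22, 24, 33, 44, 48, 66, 88, 132, 176, 264, 528]. For each d | 528:
  d = 1: Id(1) · 𝟙(528/1) = 1 · 1 = 1
  d = 2: Id(2) · 𝟙(528/2) = 2 · 1 = 2
  d = 3: Id(3) · 𝟙(528/3) = 3 · 1 = 3
  d = 4: Id(4) · 𝟙(528/4) = 4 · 1 = 4
  d = 6: Id(6) · 𝟙(528/6) = 6 · 1 = 6
  d = 8: Id(8) · 𝟙(528/8) = 8 · 1 = 8
  d = 11: Id(11) · 𝟙(528/11) = 11 · 1 = 11
  d = 12: Id(12) · 𝟙(528/12) = 12 · 1 = 12
  d = 16: Id(16) · 𝟙(528/16) = 16 · 1 = 16
  d = 22: Id(22) · 𝟙(528/22) = 22 · 1 = 22
  d = 24: Id(24) · 𝟙(528/24) = 24 · 1 = 24
  d = 33: Id(33) · 𝟙(528/33) = 33 · 1 = 33
  d = 44: Id(44) · 𝟙(528/44) = 44 · 1 = 44
  d = 48: Id(48) · 𝟙(528/48) = 48 · 1 = 48
  d = 66: Id(66) · 𝟙(528/66) = 66 · 1 = 66
  d = 88: Id(88) · 𝟙(528/88) = 88 · 1 = 88
  d = 132: Id(132) · 𝟙(528/132) = 132 · 1 = 132
  d = 176: Id(176) · 𝟙(528/176) = 176 · 1 = 176
  d = 264: Id(264) · 𝟙(528/264) = 264 · 1 = 264
  d = 528: Id(528) · 𝟙(528/528) = 528 · 1 = 528
Summing: (Id * 𝟙)(528) = 1 + 2 + 3 + 4 + 6 + 8 + 11 + 12 + 16 + 22 + 24 + 33 + 44 + 48 + 66 + 88 + 132 + 176 + 264 + 528 = 1488.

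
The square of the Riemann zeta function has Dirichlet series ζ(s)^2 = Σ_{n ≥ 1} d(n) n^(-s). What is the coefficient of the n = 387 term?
d(387) = 6

ζ(s)^2 = (Σ 1/m^s)(Σ 1/k^s). The coefficient of 1/n^s in the product is the number of ordered pairs (m, k) with mk = n, which equals d(n). For n = 387, divisors are [1, 3, 9, 43, 129, 387], so d(387) = 6.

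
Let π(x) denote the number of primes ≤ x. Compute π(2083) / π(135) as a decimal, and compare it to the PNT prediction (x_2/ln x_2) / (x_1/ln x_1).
π(2083)/π(135) = 314/32 ≈ 9.8125;  PNT prediction ≈ 9.9046.

π(135) = 32 and π(2083) = 314, so π(2083)/π(135) ≈ 9.8125. The PNT-predicted ratio is (2083/ln(2083)) / (135/ln(135)) ≈ 9.9046. The two agree to within a few percent, as expected.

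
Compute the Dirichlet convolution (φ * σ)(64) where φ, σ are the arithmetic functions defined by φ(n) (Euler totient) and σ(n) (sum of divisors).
(φ * σ)(64) = 448

Divisors of 64: [1, 2, 4, 8, 16, 32, 64]. For each d | 64:
  d = 1: φ(1) · σ(64/1) = 1 · 127 = 127
  d = 2: φ(2) · σ(64/2) = 1 · 63 = 63
  d = 4: φ(4) · σ(64/4) = 2 · 31 = 62
  d = 8: φ(8) · σ(64/8) = 4 · 15 = 60
  d = 16: φ(16) · σ(64/16) = 8 · 7 = 56
  d = 32: φ(32) · σ(64/32) = 16 · 3 = 48
  d = 64: φ(64) · σ(64/64) = 32 · 1 = 32
Summing: (φ * σ)(64) = 127 + 63 + 62 + 60 + 56 + 48 + 32 = 448.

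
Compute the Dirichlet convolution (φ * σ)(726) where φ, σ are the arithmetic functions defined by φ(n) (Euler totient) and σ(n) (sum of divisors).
(φ * σ)(726) = 8712

Divisors of 726: [1, 2, 3, 6, 11, 22, 33, 66, 121, 242, 363, 726]. For each d | 726:
  d = 1: φ(1) · σ(726/1) = 1 · 1596 = 1596
  d = 2: φ(2) · σ(726/2) = 1 · 532 = 532
  d = 3: φ(3) · σ(726/3) = 2 · 399 = 798
  d = 6: φ(6) · σ(726/6) = 2 · 133 = 266
  d = 11: φ(11) · σ(726/11) = 10 · 144 = 1440
  d = 22: φ(22) · σ(726/22) = 10 · 48 = 480
  d = 33: φ(33) · σ(726/33) = 20 · 36 = 720
  d = 66: φ(66) · σ(726/66) = 20 · 12 = 240
  d = 121: φ(121) · σ(726/121) = 110 · 12 = 1320
  d = 242: φ(242) · σ(726/242) = 110 · 4 = 440
  d = 363: φ(363) · σ(726/363) = 220 · 3 = 660
  d = 726: φ(726) · σ(726/726) = 220 · 1 = 220
Summing: (φ * σ)(726) = 1596 + 532 + 798 + 266 + 1440 + 480 + 720 + 240 + 1320 + 440 + 660 + 220 = 8712.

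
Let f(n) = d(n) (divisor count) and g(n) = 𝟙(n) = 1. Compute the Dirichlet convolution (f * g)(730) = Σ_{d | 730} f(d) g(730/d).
(d * 𝟙)(730) = 27

Divisors of 730: [1, 2, 5, 10, 73, 146, 365, 730]. For each d | 730:
  d = 1: d(1) · 𝟙(730/1) = 1 · 1 = 1
  d = 2: d(2) · 𝟙(730/2) = 2 · 1 = 2
  d = 5: d(5) · 𝟙(730/5) = 2 · 1 = 2
  d = 10: d(10) · 𝟙(730/10) = 4 · 1 = 4
  d = 73: d(73) · 𝟙(730/73) = 2 · 1 = 2
  d = 146: d(146) · 𝟙(730/146) = 4 · 1 = 4
  d = 365: d(365) · 𝟙(730/365) = 4 · 1 = 4
  d = 730: d(730) · 𝟙(730/730) = 8 · 1 = 8
Summing: (d * 𝟙)(730) = 1 + 2 + 2 + 4 + 2 + 4 + 4 + 8 = 27.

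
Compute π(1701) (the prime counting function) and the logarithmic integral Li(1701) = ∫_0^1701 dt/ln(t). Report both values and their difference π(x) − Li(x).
π(1701) = 266;  Li(1701) ≈ 275.06;  π(x) − Li(x) ≈ -9.06.

Direct count of primes ≤ 1701 gives π(1701) = 266. Numerical evaluation of the logarithmic integral gives Li(1701) ≈ 275.06. The difference π(x) − Li(x) ≈ -9.06 is typically negative for small/moderate x (Li(x) overestimates), though Littlewood's theorem shows this sign changes infinitely often.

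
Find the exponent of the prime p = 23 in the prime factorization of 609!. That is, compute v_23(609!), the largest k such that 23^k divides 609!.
v_23(609!) = 27

Legendre's formula: v_p(n!) = Σ_{k ≥ 1} ⌊n / p^k⌋. For p = 23, n = 609, the terms are:
  ⌊609/23^1⌋ = ⌊609/23⌋ = 26
  ⌊609/23^2⌋ = ⌊609/529⌋ = 1
(the next term ⌊609/23^3⌋ = 0, terminating the sum). Summing: v_23(609!) = 26 + 1 = 27.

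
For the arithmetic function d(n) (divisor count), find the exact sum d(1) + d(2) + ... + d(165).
Σ_{n ≤ 165} d(n) = 872

Compute d(n) for each 1 ≤ n ≤ 165: d(1) = 1, d(2) = 2, d(3) = 2, d(4) = 3, d(5) = 2, d(6) = 4, d(7) = 2, d(8) = 4, d(9) = 3, d(10) = 4, d(11) = 2, d(12) = 6, d(13) = 2, d(14) = 4, d(15) = 4, d(16) = 5, d(17) = 2, d(18) = 6, d(19) = 2, d(20) = 6, d(21) = 4, d(22) = 4, d(23) = 2, d(24) = 8, d(25) = 3, d(26) = 4, d(27) = 4, d(28) = 6, d(29) = 2, d(30) = 8, d(31) = 2, d(32) = 6, d(33) = 4, d(34) = 4, d(35) = 4, d(36) = 9, d(37) = 2, d(38) = 4, d(39) = 4, d(40) = 8, d(41) = 2, d(42) = 8, d(43) = 2, d(44) = 6, d(45) = 6, d(46) = 4, d(47) = 2, d(48) = 10, d(49) = 3, d(50) = 6, d(51) = 4, d(52) = 6, d(53) = 2, d(54) = 8, d(55) = 4, d(56) = 8, d(57) = 4, d(58) = 4, d(59) = 2, d(60) = 12, d(61) = 2, d(62) = 4, d(63) = 6, d(64) = 7, d(65) = 4, d(66) = 8, d(67) = 2, d(68) = 6, d(69) = 4, d(70) = 8, d(71) = 2, d(72) = 12, d(73) = 2, d(74) = 4, d(75) = 6, d(76) = 6, d(77) = 4, d(78) = 8, d(79) = 2, d(80) = 10, d(81) = 5, d(82) = 4, d(83) = 2, d(84) = 12, d(85) = 4, d(86) = 4, d(87) = 4, d(88) = 8, d(89) = 2, d(90) = 12, d(91) = 4, d(92) = 6, d(93) = 4, d(94) = 4, d(95) = 4, d(96) = 12, d(97) = 2, d(98) = 6, d(99) = 6, d(100) = 9, d(101) = 2, d(102) = 8, d(103) = 2, d(104) = 8, d(105) = 8, d(106) = 4, d(107) = 2, d(108) = 12, d(109) = 2, d(110) = 8, d(111) = 4, d(112) = 10, d(113) = 2, d(114) = 8, d(115) = 4, d(116) = 6, d(117) = 6, d(118) = 4, d(119) = 4, d(120) = 16, d(121) = 3, d(122) = 4, d(123) = 4, d(124) = 6, d(125) = 4, d(126) = 12, d(127) = 2, d(128) = 8, d(129) = 4, d(130) = 8, d(131) = 2, d(132) = 12, d(133) = 4, d(134) = 4, d(135) = 8, d(136) = 8, d(137) = 2, d(138) = 8, d(139) = 2, d(140) = 12, d(141) = 4, d(142) = 4, d(143) = 4, d(144) = 15, d(145) = 4, d(146) = 4, d(147) = 6, d(148) = 6, d(149) = 2, d(150) = 12, d(151) = 2, d(152) = 8, d(153) = 6, d(154) = 8, d(155) = 4, d(156) = 12, d(157) = 2, d(158) = 4, d(159) = 4, d(160) = 12, d(161) = 4, d(162) = 10, d(163) = 2, d(164) = 6, d(165) = 8. Summing all 165 values: 872. (Dirichlet's divisor formula: Σ_{n ≤ x} d(n) = x ln(x) + (2γ − 1) x + O(√x). For x = 165, the asymptotic estimate is ≈ 867.96.)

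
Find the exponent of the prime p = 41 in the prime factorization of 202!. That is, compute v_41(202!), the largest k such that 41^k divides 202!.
v_41(202!) = 4

Legendre's formula: v_p(n!) = Σ_{k ≥ 1} ⌊n / p^k⌋. For p = 41, n = 202, the terms are:
  ⌊202/41^1⌋ = ⌊202/41⌋ = 4
(the next term ⌊202/41^2⌋ = 0, terminating the sum). Summing: v_41(202!) = 4 = 4.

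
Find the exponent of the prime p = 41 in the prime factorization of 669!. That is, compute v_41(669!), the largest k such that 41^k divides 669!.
v_41(669!) = 16

Legendre's formula: v_p(n!) = Σ_{k ≥ 1} ⌊n / p^k⌋. For p = 41, n = 669, the terms are:
  ⌊669/41^1⌋ = ⌊669/41⌋ = 16
(the next term ⌊669/41^2⌋ = 0, terminating the sum). Summing: v_41(669!) = 16 = 16.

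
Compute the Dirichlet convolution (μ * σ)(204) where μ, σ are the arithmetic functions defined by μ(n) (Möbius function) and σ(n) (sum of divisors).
(μ * σ)(204) = 204

Divisors of 204: [1, 2, 3, 4, 6, 12, 17, 34, 51, 68, 102, 204]. For each d | 204:
  d = 1: μ(1) · σ(204/1) = 1 · 504 = 504
  d = 2: μ(2) · σ(204/2) = -1 · 216 = -216
  d = 3: μ(3) · σ(204/3) = -1 · 126 = -126
  d = 4: μ(4) · σ(204/4) = 0 · 72 = 0
  d = 6: μ(6) · σ(204/6) = 1 · 54 = 54
  d = 12: μ(12) · σ(204/12) = 0 · 18 = 0
  d = 17: μ(17) · σ(204/17) = -1 · 28 = -28
  d = 34: μ(34) · σ(204/34) = 1 · 12 = 12
  d = 51: μ(51) · σ(204/51) = 1 · 7 = 7
  d = 68: μ(68) · σ(204/68) = 0 · 4 = 0
  d = 102: μ(102) · σ(204/102) = -1 · 3 = -3
  d = 204: μ(204) · σ(204/204) = 0 · 1 = 0
Summing: (μ * σ)(204) = 504 + -216 + -126 + 0 + 54 + 0 + -28 + 12 + 7 + 0 + -3 + 0 = 204.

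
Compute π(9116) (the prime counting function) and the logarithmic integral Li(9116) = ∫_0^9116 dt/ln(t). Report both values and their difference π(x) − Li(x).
π(9116) = 1130;  Li(9116) ≈ 1149.68;  π(x) − Li(x) ≈ -19.68.

Direct count of primes ≤ 9116 gives π(9116) = 1130. Numerical evaluation of the logarithmic integral gives Li(9116) ≈ 1149.68. The difference π(x) − Li(x) ≈ -19.68 is typically negative for small/moderate x (Li(x) overestimates), though Littlewood's theorem shows this sign changes infinitely often.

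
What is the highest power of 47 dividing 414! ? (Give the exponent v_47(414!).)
v_47(414!) = 8

Legendre's formula: v_p(n!) = Σ_{k ≥ 1} ⌊n / p^k⌋. For p = 47, n = 414, the terms are:
  ⌊414/47^1⌋ = ⌊414/47⌋ = 8
(the next term ⌊414/47^2⌋ = 0, terminating the sum). Summing: v_47(414!) = 8 = 8.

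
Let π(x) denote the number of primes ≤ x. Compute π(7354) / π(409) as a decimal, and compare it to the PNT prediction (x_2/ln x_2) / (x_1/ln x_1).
π(7354)/π(409) = 937/80 ≈ 11.7125;  PNT prediction ≈ 12.1453.

π(409) = 80 and π(7354) = 937, so π(7354)/π(409) ≈ 11.7125. The PNT-predicted ratio is (7354/ln(7354)) / (409/ln(409)) ≈ 12.1453. The two agree to within a few percent, as expected.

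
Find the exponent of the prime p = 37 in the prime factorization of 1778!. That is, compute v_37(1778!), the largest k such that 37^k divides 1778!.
v_37(1778!) = 49

Legendre's formula: v_p(n!) = Σ_{k ≥ 1} ⌊n / p^k⌋. For p = 37, n = 1778, the terms are:
  ⌊1778/37^1⌋ = ⌊1778/37⌋ = 48
  ⌊1778/37^2⌋ = ⌊1778/1369⌋ = 1
(the next term ⌊1778/37^3⌋ = 0, terminating the sum). Summing: v_37(1778!) = 48 + 1 = 49.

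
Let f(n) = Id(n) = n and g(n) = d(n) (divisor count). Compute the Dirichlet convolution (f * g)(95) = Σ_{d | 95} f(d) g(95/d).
(Id * d)(95) = 147

Divisors of 95: [1, 5, 19, 95]. For each d | 95:
  d = 1: Id(1) · d(95/1) = 1 · 4 = 4
  d = 5: Id(5) · d(95/5) = 5 · 2 = 10
  d = 19: Id(19) · d(95/19) = 19 · 2 = 38
  d = 95: Id(95) · d(95/95) = 95 · 1 = 95
Summing: (Id * d)(95) = 4 + 10 + 38 + 95 = 147.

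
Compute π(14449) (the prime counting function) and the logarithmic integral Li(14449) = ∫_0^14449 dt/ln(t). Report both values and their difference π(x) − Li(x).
π(14449) = 1695;  Li(14449) ≈ 1719.21;  π(x) − Li(x) ≈ -24.21.

Direct count of primes ≤ 14449 gives π(14449) = 1695. Numerical evaluation of the logarithmic integral gives Li(14449) ≈ 1719.21. The difference π(x) − Li(x) ≈ -24.21 is typically negative for small/moderate x (Li(x) overestimates), though Littlewood's theorem shows this sign changes infinitely often.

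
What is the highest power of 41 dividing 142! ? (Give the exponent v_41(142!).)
v_41(142!) = 3

Legendre's formula: v_p(n!) = Σ_{k ≥ 1} ⌊n / p^k⌋. For p = 41, n = 142, the terms are:
  ⌊142/41^1⌋ = ⌊142/41⌋ = 3
(the next term ⌊142/41^2⌋ = 0, terminating the sum). Summing: v_41(142!) = 3 = 3.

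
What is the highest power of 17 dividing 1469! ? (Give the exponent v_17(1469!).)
v_17(1469!) = 91

Legendre's formula: v_p(n!) = Σ_{k ≥ 1} ⌊n / p^k⌋. For p = 17, n = 1469, the terms are:
  ⌊1469/17^1⌋ = ⌊1469/17⌋ = 86
  ⌊1469/17^2⌋ = ⌊1469/289⌋ = 5
(the next term ⌊1469/17^3⌋ = 0, terminating the sum). Summing: v_17(1469!) = 86 + 5 = 91.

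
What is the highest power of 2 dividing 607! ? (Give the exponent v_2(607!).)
v_2(607!) = 600

Legendre's formula: v_p(n!) = Σ_{k ≥ 1} ⌊n / p^k⌋. For p = 2, n = 607, the terms are:
  ⌊607/2^1⌋ = ⌊607/2⌋ = 303
  ⌊607/2^2⌋ = ⌊607/4⌋ = 151
  ⌊607/2^3⌋ = ⌊607/8⌋ = 75
  ⌊607/2^4⌋ = ⌊607/16⌋ = 37
  ⌊607/2^5⌋ = ⌊607/32⌋ = 18
  ⌊607/2^6⌋ = ⌊607/64⌋ = 9
  ⌊607/2^7⌋ = ⌊607/128⌋ = 4
  ⌊607/2^8⌋ = ⌊607/256⌋ = 2
  ⌊607/2^9⌋ = ⌊607/512⌋ = 1
(the next term ⌊607/2^10⌋ = 0, terminating the sum). Summing: v_2(607!) = 303 + 151 + 75 + 37 + 18 + 9 + 4 + 2 + 1 = 600.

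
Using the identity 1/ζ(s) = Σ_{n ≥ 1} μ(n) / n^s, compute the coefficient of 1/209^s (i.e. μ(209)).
μ(209) = 1

Factor n = 209 = 11 · 19. μ(n) = 0 if any exponent ≥ 2 (not squarefree); otherwise μ(n) = (−1)^{ω(n)} where ω(n) is the number of distinct prime factors. Applying: μ(209) = 1.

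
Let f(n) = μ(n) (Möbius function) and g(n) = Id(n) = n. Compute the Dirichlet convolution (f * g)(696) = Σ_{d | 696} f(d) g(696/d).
(μ * Id)(696) = 224

Divisors of 696: [1, 2, 3, 4, 6, 8, 12, 24, 29, 58, 87, 116, 174, 232, 348, 696]. For each d | 696:
  d = 1: μ(1) · Id(696/1) = 1 · 696 = 696
  d = 2: μ(2) · Id(696/2) = -1 · 348 = -348
  d = 3: μ(3) · Id(696/3) = -1 · 232 = -232
  d = 4: μ(4) · Id(696/4) = 0 · 174 = 0
  d = 6: μ(6) · Id(696/6) = 1 · 116 = 116
  d = 8: μ(8) · Id(696/8) = 0 · 87 = 0
  d = 12: μ(12) · Id(696/12) = 0 · 58 = 0
  d = 24: μ(24) · Id(696/24) = 0 · 29 = 0
  d = 29: μ(29) · Id(696/29) = -1 · 24 = -24
  d = 58: μ(58) · Id(696/58) = 1 · 12 = 12
  d = 87: μ(87) · Id(696/87) = 1 · 8 = 8
  d = 116: μ(116) · Id(696/116) = 0 · 6 = 0
  d = 174: μ(174) · Id(696/174) = -1 · 4 = -4
  d = 232: μ(232) · Id(696/232) = 0 · 3 = 0
  d = 348: μ(348) · Id(696/348) = 0 · 2 = 0
  d = 696: μ(696) · Id(696/696) = 0 · 1 = 0
Summing: (μ * Id)(696) = 696 + -348 + -232 + 0 + 116 + 0 + 0 + 0 + -24 + 12 + 8 + 0 + -4 + 0 + 0 + 0 = 224.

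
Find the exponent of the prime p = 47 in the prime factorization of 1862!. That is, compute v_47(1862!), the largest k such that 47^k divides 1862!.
v_47(1862!) = 39

Legendre's formula: v_p(n!) = Σ_{k ≥ 1} ⌊n / p^k⌋. For p = 47, n = 1862, the terms are:
  ⌊1862/47^1⌋ = ⌊1862/47⌋ = 39
(the next term ⌊1862/47^2⌋ = 0, terminating the sum). Summing: v_47(1862!) = 39 = 39.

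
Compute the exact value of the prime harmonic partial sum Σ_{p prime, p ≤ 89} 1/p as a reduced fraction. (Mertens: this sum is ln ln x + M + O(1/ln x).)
Σ 1/p = 42605658161771733665696611824842057/23768741896345550770650537601358310

π(89) = 24, so the primes ≤ 89 are [2, 3, 5, 7, 11, 13, 17, 19, 23, 29, 31, 37, 41, 43, 47, 53, 59, 61, 67, 71, 73, 79, 83, 89]. Summing 1/p over these primes: 42605658161771733665696611824842057/23768741896345550770650537601358310 ≈ 1.7925. Mertens estimate ln ln(89) + 0.2615 ≈ 1.7630.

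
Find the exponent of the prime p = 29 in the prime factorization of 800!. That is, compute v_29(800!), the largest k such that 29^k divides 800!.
v_29(800!) = 27

Legendre's formula: v_p(n!) = Σ_{k ≥ 1} ⌊n / p^k⌋. For p = 29, n = 800, the terms are:
  ⌊800/29^1⌋ = ⌊800/29⌋ = 27
(the next term ⌊800/29^2⌋ = 0, terminating the sum). Summing: v_29(800!) = 27 = 27.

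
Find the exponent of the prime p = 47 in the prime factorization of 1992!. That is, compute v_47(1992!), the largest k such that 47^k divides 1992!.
v_47(1992!) = 42

Legendre's formula: v_p(n!) = Σ_{k ≥ 1} ⌊n / p^k⌋. For p = 47, n = 1992, the terms are:
  ⌊1992/47^1⌋ = ⌊1992/47⌋ = 42
(the next term ⌊1992/47^2⌋ = 0, terminating the sum). Summing: v_47(1992!) = 42 = 42.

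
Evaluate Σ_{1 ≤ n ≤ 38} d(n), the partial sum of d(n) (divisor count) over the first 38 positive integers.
Σ_{n ≤ 38} d(n) = 146

Compute d(n) for each 1 ≤ n ≤ 38: d(1) = 1, d(2) = 2, d(3) = 2, d(4) = 3, d(5) = 2, d(6) = 4, d(7) = 2, d(8) = 4, d(9) = 3, d(10) = 4, d(11) = 2, d(12) = 6, d(13) = 2, d(14) = 4, d(15) = 4, d(16) = 5, d(17) = 2, d(18) = 6, d(19) = 2, d(20) = 6, d(21) = 4, d(22) = 4, d(23) = 2, d(24) = 8, d(25) = 3, d(26) = 4, d(27) = 4, d(28) = 6, d(29) = 2, d(30) = 8, d(31) = 2, d(32) = 6, d(33) = 4, d(34) = 4, d(35) = 4, d(36) = 9, d(37) = 2, d(38) = 4. Summing all 38 values: 146. (Dirichlet's divisor formula: Σ_{n ≤ x} d(n) = x ln(x) + (2γ − 1) x + O(√x). For x = 38, the asymptotic estimate is ≈ 144.10.)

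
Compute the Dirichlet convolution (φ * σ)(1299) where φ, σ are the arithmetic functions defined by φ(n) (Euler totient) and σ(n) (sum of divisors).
(φ * σ)(1299) = 5196

Divisors of 1299: [1, 3, 433, 1299]. For each d | 1299:
  d = 1: φ(1) · σ(1299/1) = 1 · 1736 = 1736
  d = 3: φ(3) · σ(1299/3) = 2 · 434 = 868
  d = 433: φ(433) · σ(1299/433) = 432 · 4 = 1728
  d = 1299: φ(1299) · σ(1299/1299) = 864 · 1 = 864
Summing: (φ * σ)(1299) = 1736 + 868 + 1728 + 864 = 5196.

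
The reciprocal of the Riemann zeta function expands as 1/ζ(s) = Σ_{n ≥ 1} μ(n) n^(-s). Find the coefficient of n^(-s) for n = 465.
μ(465) = -1

Factor n = 465 = 3 · 5 · 31. μ(n) = 0 if any exponent ≥ 2 (not squarefree); otherwise μ(n) = (−1)^{ω(n)} where ω(n) is the number of distinct prime factors. Applying: μ(465) = -1.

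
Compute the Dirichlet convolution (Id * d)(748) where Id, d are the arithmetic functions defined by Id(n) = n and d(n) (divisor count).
(Id * d)(748) = 2717

Divisors of 748: [1, 2, 4, 11, 17, 22, 34, 44, 68, 187, 374, 748]. For each d | 748:
  d = 1: Id(1) · d(748/1) = 1 · 12 = 12
  d = 2: Id(2) · d(748/2) = 2 · 8 = 16
  d = 4: Id(4) · d(748/4) = 4 · 4 = 16
  d = 11: Id(11) · d(748/11) = 11 · 6 = 66
  d = 17: Id(17) · d(748/17) = 17 · 6 = 102
  d = 22: Id(22) · d(748/22) = 22 · 4 = 88
  d = 34: Id(34) · d(748/34) = 34 · 4 = 136
  d = 44: Id(44) · d(748/44) = 44 · 2 = 88
  d = 68: Id(68) · d(748/68) = 68 · 2 = 136
  d = 187: Id(187) · d(748/187) = 187 · 3 = 561
  d = 374: Id(374) · d(748/374) = 374 · 2 = 748
  d = 748: Id(748) · d(748/748) = 748 · 1 = 748
Summing: (Id * d)(748) = 12 + 16 + 16 + 66 + 102 + 88 + 136 + 88 + 136 + 561 + 748 + 748 = 2717.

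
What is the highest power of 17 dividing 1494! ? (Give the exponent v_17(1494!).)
v_17(1494!) = 92

Legendre's formula: v_p(n!) = Σ_{k ≥ 1} ⌊n / p^k⌋. For p = 17, n = 1494, the terms are:
  ⌊1494/17^1⌋ = ⌊1494/17⌋ = 87
  ⌊1494/17^2⌋ = ⌊1494/289⌋ = 5
(the next term ⌊1494/17^3⌋ = 0, terminating the sum). Summing: v_17(1494!) = 87 + 5 = 92.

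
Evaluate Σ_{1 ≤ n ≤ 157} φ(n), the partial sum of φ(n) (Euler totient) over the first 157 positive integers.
Σ_{n ≤ 157} φ(n) = 7560

Compute φ(n) for each 1 ≤ n ≤ 157: φ(1) = 1, φ(2) = 1, φ(3) = 2, φ(4) = 2, φ(5) = 4, φ(6) = 2, φ(7) = 6, φ(8) = 4, φ(9) = 6, φ(10) = 4, φ(11) = 10, φ(12) = 4, φ(13) = 12, φ(14) = 6, φ(15) = 8, φ(16) = 8, φ(17) = 16, φ(18) = 6, φ(19) = 18, φ(20) = 8, φ(21) = 12, φ(22) = 10, φ(23) = 22, φ(24) = 8, φ(25) = 20, φ(26) = 12, φ(27) = 18, φ(28) = 12, φ(29) = 28, φ(30) = 8, φ(31) = 30, φ(32) = 16, φ(33) = 20, φ(34) = 16, φ(35) = 24, φ(36) = 12, φ(37) = 36, φ(38) = 18, φ(39) = 24, φ(40) = 16, φ(41) = 40, φ(42) = 12, φ(43) = 42, φ(44) = 20, φ(45) = 24, φ(46) = 22, φ(47) = 46, φ(48) = 16, φ(49) = 42, φ(50) = 20, φ(51) = 32, φ(52) = 24, φ(53) = 52, φ(54) = 18, φ(55) = 40, φ(56) = 24, φ(57) = 36, φ(58) = 28, φ(59) = 58, φ(60) = 16, φ(61) = 60, φ(62) = 30, φ(63) = 36, φ(64) = 32, φ(65) = 48, φ(66) = 20, φ(67) = 66, φ(68) = 32, φ(69) = 44, φ(70) = 24, φ(71) = 70, φ(72) = 24, φ(73) = 72, φ(74) = 36, φ(75) = 40, φ(76) = 36, φ(77) = 60, φ(78) = 24, φ(79) = 78, φ(80) = 32, φ(81) = 54, φ(82) = 40, φ(83) = 82, φ(84) = 24, φ(85) = 64, φ(86) = 42, φ(87) = 56, φ(88) = 40, φ(89) = 88, φ(90) = 24, φ(91) = 72, φ(92) = 44, φ(93) = 60, φ(94) = 46, φ(95) = 72, φ(96) = 32, φ(97) = 96, φ(98) = 42, φ(99) = 60, φ(100) = 40, φ(101) = 100, φ(102) = 32, φ(103) = 102, φ(104) = 48, φ(105) = 48, φ(106) = 52, φ(107) = 106, φ(108) = 36, φ(109) = 108, φ(110) = 40, φ(111) = 72, φ(112) = 48, φ(113) = 112, φ(114) = 36, φ(115) = 88, φ(116) = 56, φ(117) = 72, φ(118) = 58, φ(119) = 96, φ(120) = 32, φ(121) = 110, φ(122) = 60, φ(123) = 80, φ(124) = 60, φ(125) = 100, φ(126) = 36, φ(127) = 126, φ(128) = 64, φ(129) = 84, φ(130) = 48, φ(131) = 130, φ(132) = 40, φ(133) = 108, φ(134) = 66, φ(135) = 72, φ(136) = 64, φ(137) = 136, φ(138) = 44, φ(139) = 138, φ(140) = 48, φ(141) = 92, φ(142) = 70, φ(143) = 120, φ(144) = 48, φ(145) = 112, φ(146) = 72, φ(147) = 84, φ(148) = 72, φ(149) = 148, φ(150) = 40, φ(151) = 150, φ(152) = 72, φ(153) = 96, φ(154) = 60, φ(155) = 120, φ(156) = 48, φ(157) = 156. Summing all 157 values: 7560. (Average order: Σ_{n ≤ x} φ(n) ~ (3/π²) x². For x = 157, (3/π²)·157² ≈ 7492.40.)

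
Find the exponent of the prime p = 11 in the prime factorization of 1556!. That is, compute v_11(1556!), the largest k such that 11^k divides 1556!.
v_11(1556!) = 154

Legendre's formula: v_p(n!) = Σ_{k ≥ 1} ⌊n / p^k⌋. For p = 11, n = 1556, the terms are:
  ⌊1556/11^1⌋ = ⌊1556/11⌋ = 141
  ⌊1556/11^2⌋ = ⌊1556/121⌋ = 12
  ⌊1556/11^3⌋ = ⌊1556/1331⌋ = 1
(the next term ⌊1556/11^4⌋ = 0, terminating the sum). Summing: v_11(1556!) = 141 + 12 + 1 = 154.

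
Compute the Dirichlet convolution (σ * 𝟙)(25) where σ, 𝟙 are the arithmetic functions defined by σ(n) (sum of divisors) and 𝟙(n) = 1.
(σ * 𝟙)(25) = 38

Divisors of 25: [1, 5, 25]. For each d | 25:
  d = 1: σ(1) · 𝟙(25/1) = 1 · 1 = 1
  d = 5: σ(5) · 𝟙(25/5) = 6 · 1 = 6
  d = 25: σ(25) · 𝟙(25/25) = 31 · 1 = 31
Summing: (σ * 𝟙)(25) = 1 + 6 + 31 = 38.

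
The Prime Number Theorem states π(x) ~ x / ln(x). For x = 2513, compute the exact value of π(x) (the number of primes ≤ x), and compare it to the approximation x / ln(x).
π(2513) = 368;  x/ln(x) ≈ 320.98;  relative error ≈ 12.78%.

Directly count primes up to 2513: π(2513) = 368. The PNT approximation gives 2513/ln(2513) ≈ 2513/7.82923 ≈ 320.98. Relative error (π(x) − x/ln(x)) / π(x) ≈ 12.78%; the approximation is known to undercount slightly (Li(x) is a better estimate).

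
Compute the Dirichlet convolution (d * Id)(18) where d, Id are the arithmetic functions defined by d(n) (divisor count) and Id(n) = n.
(d * Id)(18) = 72

Divisors of 18: [1, 2, 3, 6, 9, 18]. For each d | 18:
  d = 1: d(1) · Id(18/1) = 1 · 18 = 18
  d = 2: d(2) · Id(18/2) = 2 · 9 = 18
  d = 3: d(3) · Id(18/3) = 2 · 6 = 12
  d = 6: d(6) · Id(18/6) = 4 · 3 = 12
  d = 9: d(9) · Id(18/9) = 3 · 2 = 6
  d = 18: d(18) · Id(18/18) = 6 · 1 = 6
Summing: (d * Id)(18) = 18 + 18 + 12 + 12 + 6 + 6 = 72.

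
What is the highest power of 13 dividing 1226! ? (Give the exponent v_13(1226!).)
v_13(1226!) = 101

Legendre's formula: v_p(n!) = Σ_{k ≥ 1} ⌊n / p^k⌋. For p = 13, n = 1226, the terms are:
  ⌊1226/13^1⌋ = ⌊1226/13⌋ = 94
  ⌊1226/13^2⌋ = ⌊1226/169⌋ = 7
(the next term ⌊1226/13^3⌋ = 0, terminating the sum). Summing: v_13(1226!) = 94 + 7 = 101.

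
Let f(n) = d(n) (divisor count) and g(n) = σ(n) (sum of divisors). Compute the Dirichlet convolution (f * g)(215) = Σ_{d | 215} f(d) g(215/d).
(d * σ)(215) = 368

Divisors of 215: [1, 5, 43, 215]. For each d | 215:
  d = 1: d(1) · σ(215/1) = 1 · 264 = 264
  d = 5: d(5) · σ(215/5) = 2 · 44 = 88
  d = 43: d(43) · σ(215/43) = 2 · 6 = 12
  d = 215: d(215) · σ(215/215) = 4 · 1 = 4
Summing: (d * σ)(215) = 264 + 88 + 12 + 4 = 368.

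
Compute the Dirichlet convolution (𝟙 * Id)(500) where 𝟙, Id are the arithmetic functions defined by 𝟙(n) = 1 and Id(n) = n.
(𝟙 * Id)(500) = 1092

Divisors of 500: [1, 2, 4, 5, 10, 20, 25, 50, 100, 125, 250, 500]. For each d | 500:
  d = 1: 𝟙(1) · Id(500/1) = 1 · 500 = 500
  d = 2: 𝟙(2) · Id(500/2) = 1 · 250 = 250
  d = 4: 𝟙(4) · Id(500/4) = 1 · 125 = 125
  d = 5: 𝟙(5) · Id(500/5) = 1 · 100 = 100
  d = 10: 𝟙(10) · Id(500/10) = 1 · 50 = 50
  d = 20: 𝟙(20) · Id(500/20) = 1 · 25 = 25
  d = 25: 𝟙(25) · Id(500/25) = 1 · 20 = 20
  d = 50: 𝟙(50) · Id(500/50) = 1 · 10 = 10
  d = 100: 𝟙(100) · Id(500/100) = 1 · 5 = 5
  d = 125: 𝟙(125) · Id(500/125) = 1 · 4 = 4
  d = 250: 𝟙(250) · Id(500/250) = 1 · 2 = 2
  d = 500: 𝟙(500) · Id(500/500) = 1 · 1 = 1
Summing: (𝟙 * Id)(500) = 500 + 250 + 125 + 100 + 50 + 25 + 20 + 10 + 5 + 4 + 2 + 1 = 1092.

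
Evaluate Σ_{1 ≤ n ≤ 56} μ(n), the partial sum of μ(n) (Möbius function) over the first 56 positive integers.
Σ_{n ≤ 56} μ(n) = -2

Compute μ(n) for each 1 ≤ n ≤ 56: μ(1) = 1, μ(2) = -1, μ(3) = -1, μ(4) = 0, μ(5) = -1, μ(6) = 1, μ(7) = -1, μ(8) = 0, μ(9) = 0, μ(10) = 1, μ(11) = -1, μ(12) = 0, μ(13) = -1, μ(14) = 1, μ(15) = 1, μ(16) = 0, μ(17) = -1, μ(18) = 0, μ(19) = -1, μ(20) = 0, μ(21) = 1, μ(22) = 1, μ(23) = -1, μ(24) = 0, μ(25) = 0, μ(26) = 1, μ(27) = 0, μ(28) = 0, μ(29) = -1, μ(30) = -1, μ(31) = -1, μ(32) = 0, μ(33) = 1, μ(34) = 1, μ(35) = 1, μ(36) = 0, μ(37) = -1, μ(38) = 1, μ(39) = 1, μ(40) = 0, μ(41) = -1, μ(42) = -1, μ(43) = -1, μ(44) = 0, μ(45) = 0, μ(46) = 1, μ(47) = -1, μ(48) = 0, μ(49) = 0, μ(50) = 0, μ(51) = 1, μ(52) = 0, μ(53) = -1, μ(54) = 0, μ(55) = 1, μ(56) = 0. Summing all 56 values: -2. (Mertens function M(x) = Σ_{n ≤ x} μ(n); on average M(x) should be small (PNT ⟺ M(x) = o(x)).)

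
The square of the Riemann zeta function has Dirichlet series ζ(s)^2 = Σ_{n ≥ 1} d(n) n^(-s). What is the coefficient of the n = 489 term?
d(489) = 4

ζ(s)^2 = (Σ 1/m^s)(Σ 1/k^s). The coefficient of 1/n^s in the product is the number of ordered pairs (m, k) with mk = n, which equals d(n). For n = 489, divisors are [1, 3, 163, 489], so d(489) = 4.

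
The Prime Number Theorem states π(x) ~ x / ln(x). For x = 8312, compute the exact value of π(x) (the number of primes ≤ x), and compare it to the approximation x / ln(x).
π(8312) = 1043;  x/ln(x) ≈ 920.95;  relative error ≈ 11.70%.

Directly count primes up to 8312: π(8312) = 1043. The PNT approximation gives 8312/ln(8312) ≈ 8312/9.02546 ≈ 920.95. Relative error (π(x) − x/ln(x)) / π(x) ≈ 11.70%; the approximation is known to undercount slightly (Li(x) is a better estimate).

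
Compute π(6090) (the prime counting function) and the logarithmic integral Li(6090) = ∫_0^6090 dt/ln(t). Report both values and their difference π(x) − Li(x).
π(6090) = 794;  Li(6090) ≈ 810.75;  π(x) − Li(x) ≈ -16.75.

Direct count of primes ≤ 6090 gives π(6090) = 794. Numerical evaluation of the logarithmic integral gives Li(6090) ≈ 810.75. The difference π(x) − Li(x) ≈ -16.75 is typically negative for small/moderate x (Li(x) overestimates), though Littlewood's theorem shows this sign changes infinitely often.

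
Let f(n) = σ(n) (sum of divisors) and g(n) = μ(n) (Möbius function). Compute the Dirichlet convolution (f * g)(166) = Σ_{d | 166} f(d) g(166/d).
(σ * μ)(166) = 166

Divisors of 166: [1, 2, 83, 166]. For each d | 166:
  d = 1: σ(1) · μ(166/1) = 1 · 1 = 1
  d = 2: σ(2) · μ(166/2) = 3 · -1 = -3
  d = 83: σ(83) · μ(166/83) = 84 · -1 = -84
  d = 166: σ(166) · μ(166/166) = 252 · 1 = 252
Summing: (σ * μ)(166) = 1 + -3 + -84 + 252 = 166.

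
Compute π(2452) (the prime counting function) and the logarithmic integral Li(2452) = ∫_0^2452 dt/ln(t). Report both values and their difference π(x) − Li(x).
π(2452) = 363;  Li(2452) ≈ 373.47;  π(x) − Li(x) ≈ -10.47.

Direct count of primes ≤ 2452 gives π(2452) = 363. Numerical evaluation of the logarithmic integral gives Li(2452) ≈ 373.47. The difference π(x) − Li(x) ≈ -10.47 is typically negative for small/moderate x (Li(x) overestimates), though Littlewood's theorem shows this sign changes infinitely often.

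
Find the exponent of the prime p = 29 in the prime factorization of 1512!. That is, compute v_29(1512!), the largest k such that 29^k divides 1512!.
v_29(1512!) = 53

Legendre's formula: v_p(n!) = Σ_{k ≥ 1} ⌊n / p^k⌋. For p = 29, n = 1512, the terms are:
  ⌊1512/29^1⌋ = ⌊1512/29⌋ = 52
  ⌊1512/29^2⌋ = ⌊1512/841⌋ = 1
(the next term ⌊1512/29^3⌋ = 0, terminating the sum). Summing: v_29(1512!) = 52 + 1 = 53.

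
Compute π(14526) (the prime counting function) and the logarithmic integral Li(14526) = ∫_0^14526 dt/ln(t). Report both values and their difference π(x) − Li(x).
π(14526) = 1700;  Li(14526) ≈ 1727.25;  π(x) − Li(x) ≈ -27.25.

Direct count of primes ≤ 14526 gives π(14526) = 1700. Numerical evaluation of the logarithmic integral gives Li(14526) ≈ 1727.25. The difference π(x) − Li(x) ≈ -27.25 is typically negative for small/moderate x (Li(x) overestimates), though Littlewood's theorem shows this sign changes infinitely often.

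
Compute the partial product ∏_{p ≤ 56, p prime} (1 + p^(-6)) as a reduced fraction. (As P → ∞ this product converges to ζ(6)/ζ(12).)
∏ = 360549358903447598496102606972302575686854635195266223026920975630213276302501208168000000/354490140797970318435085924328566932610522860437094896232244152761372626351680260596056897

The primes p ≤ 56 are [2, 3, 5, 7, 11, 13, 17, 19, 23, 29, 31, 37, 41, 43, 47, 53]. For each, (1 + 1/p^6) = (p^6 + 1)/p^6. Multiplying these fractions over p ∈ [2, 3, 5, 7, 11, 13, 17, 19, 23, 29, 31, 37, 41, 43, 47, 53] gives 360549358903447598496102606972302575686854635195266223026920975630213276302501208168000000/354490140797970318435085924328566932610522860437094896232244152761372626351680260596056897. (In the limit P → ∞ this tends to ζ(6)/ζ(12).)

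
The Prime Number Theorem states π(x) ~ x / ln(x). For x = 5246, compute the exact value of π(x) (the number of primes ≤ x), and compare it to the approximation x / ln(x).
π(5246) = 697;  x/ln(x) ≈ 612.48;  relative error ≈ 12.13%.

Directly count primes up to 5246: π(5246) = 697. The PNT approximation gives 5246/ln(5246) ≈ 5246/8.56522 ≈ 612.48. Relative error (π(x) − x/ln(x)) / π(x) ≈ 12.13%; the approximation is known to undercount slightly (Li(x) is a better estimate).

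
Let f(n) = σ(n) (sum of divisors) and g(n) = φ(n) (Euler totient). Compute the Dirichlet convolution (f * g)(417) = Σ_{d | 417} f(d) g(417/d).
(σ * φ)(417) = 1668

Divisors of 417: [1, 3, 139, 417]. For each d | 417:
  d = 1: σ(1) · φ(417/1) = 1 · 276 = 276
  d = 3: σ(3) · φ(417/3) = 4 · 138 = 552
  d = 139: σ(139) · φ(417/139) = 140 · 2 = 280
  d = 417: σ(417) · φ(417/417) = 560 · 1 = 560
Summing: (σ * φ)(417) = 276 + 552 + 280 + 560 = 1668.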